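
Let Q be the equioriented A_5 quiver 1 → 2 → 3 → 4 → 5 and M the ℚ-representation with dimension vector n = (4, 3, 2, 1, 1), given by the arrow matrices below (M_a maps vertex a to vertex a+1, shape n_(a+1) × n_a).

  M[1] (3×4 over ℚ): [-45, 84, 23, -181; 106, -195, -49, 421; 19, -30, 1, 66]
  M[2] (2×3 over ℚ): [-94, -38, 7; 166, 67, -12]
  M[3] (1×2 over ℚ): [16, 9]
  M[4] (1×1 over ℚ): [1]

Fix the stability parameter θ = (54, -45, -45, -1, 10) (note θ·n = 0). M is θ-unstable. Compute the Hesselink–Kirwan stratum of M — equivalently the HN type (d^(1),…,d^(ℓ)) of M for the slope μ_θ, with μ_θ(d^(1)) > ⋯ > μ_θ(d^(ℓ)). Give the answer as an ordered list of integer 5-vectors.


Barcode: M ≅ I[1,1], I[1,2], I[1,3], I[1,5]. HN layers by μ_θ (5 steps, strictly decreasing):
  μ^(1)=54; μ^(2)=10; μ^(3)=9/2; μ^(4)=-1; μ^(5)=-12

((1, 0, 0, 0, 0); (0, 0, 0, 0, 1); (1, 1, 0, 0, 0); (0, 0, 0, 1, 0); (2, 2, 2, 0, 0))


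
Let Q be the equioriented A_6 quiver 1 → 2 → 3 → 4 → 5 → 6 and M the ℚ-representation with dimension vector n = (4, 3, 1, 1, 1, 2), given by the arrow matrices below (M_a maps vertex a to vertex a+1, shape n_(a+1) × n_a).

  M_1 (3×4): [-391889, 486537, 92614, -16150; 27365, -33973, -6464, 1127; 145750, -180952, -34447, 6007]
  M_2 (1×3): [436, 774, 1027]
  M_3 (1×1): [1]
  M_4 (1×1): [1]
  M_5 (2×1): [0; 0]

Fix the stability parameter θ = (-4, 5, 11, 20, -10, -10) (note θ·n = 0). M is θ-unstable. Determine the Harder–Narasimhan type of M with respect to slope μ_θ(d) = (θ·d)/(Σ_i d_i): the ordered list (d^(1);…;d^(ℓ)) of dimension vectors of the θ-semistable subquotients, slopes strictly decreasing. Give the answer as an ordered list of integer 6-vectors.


Interval decomposition of M: I[1,1], I[1,2]^2, I[1,5], I[6,6]^2.
HN type (ℓ=4): μ^(1)=7; μ^(2)=5; μ^(3)=-4; μ^(4)=-10

((0, 0, 1, 1, 1, 0); (0, 3, 0, 0, 0, 0); (4, 0, 0, 0, 0, 0); (0, 0, 0, 0, 0, 2))


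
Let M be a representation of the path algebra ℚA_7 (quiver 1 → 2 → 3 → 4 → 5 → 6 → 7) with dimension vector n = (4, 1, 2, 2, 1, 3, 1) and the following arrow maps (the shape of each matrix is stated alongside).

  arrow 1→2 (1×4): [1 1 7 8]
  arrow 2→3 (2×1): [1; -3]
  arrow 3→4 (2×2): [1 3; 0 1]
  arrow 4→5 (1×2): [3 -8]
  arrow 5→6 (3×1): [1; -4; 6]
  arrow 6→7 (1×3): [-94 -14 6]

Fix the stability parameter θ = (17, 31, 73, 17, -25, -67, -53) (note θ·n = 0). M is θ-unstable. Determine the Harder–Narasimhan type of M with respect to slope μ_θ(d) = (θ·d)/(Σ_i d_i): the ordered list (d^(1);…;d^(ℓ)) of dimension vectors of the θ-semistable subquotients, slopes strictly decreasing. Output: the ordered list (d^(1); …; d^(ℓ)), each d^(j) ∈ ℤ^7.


Interval decomposition of M: I[1,1]^3, I[1,4], I[3,7], I[6,6]^2.
HN type (ℓ=5): μ^(1)=45; μ^(2)=31; μ^(3)=17; μ^(4)=-11; μ^(5)=-67

((0, 0, 1, 1, 0, 0, 0); (0, 1, 0, 0, 0, 0, 0); (4, 0, 0, 0, 0, 0, 0); (0, 0, 1, 1, 1, 1, 1); (0, 0, 0, 0, 0, 2, 0))


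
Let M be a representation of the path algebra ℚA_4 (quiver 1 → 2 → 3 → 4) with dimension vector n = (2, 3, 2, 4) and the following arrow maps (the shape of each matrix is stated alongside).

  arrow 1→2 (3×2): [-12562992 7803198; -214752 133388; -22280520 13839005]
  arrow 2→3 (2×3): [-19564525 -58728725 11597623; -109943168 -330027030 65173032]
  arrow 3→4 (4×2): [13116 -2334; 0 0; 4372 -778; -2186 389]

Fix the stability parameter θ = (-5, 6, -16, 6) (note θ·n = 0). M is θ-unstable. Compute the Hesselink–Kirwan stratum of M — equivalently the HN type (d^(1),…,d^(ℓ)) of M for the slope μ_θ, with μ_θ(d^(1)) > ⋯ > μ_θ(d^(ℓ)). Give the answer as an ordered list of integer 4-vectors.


Via rank(M_{q-1}∘⋯∘M_p): M ≅ I[1,1], I[1,4], I[2,2], I[2,3], I[4,4]^3.
μ_θ-semistable layers: μ^(1)=6; μ^(2)=-5

((0, 1, 0, 4); (2, 2, 2, 0))


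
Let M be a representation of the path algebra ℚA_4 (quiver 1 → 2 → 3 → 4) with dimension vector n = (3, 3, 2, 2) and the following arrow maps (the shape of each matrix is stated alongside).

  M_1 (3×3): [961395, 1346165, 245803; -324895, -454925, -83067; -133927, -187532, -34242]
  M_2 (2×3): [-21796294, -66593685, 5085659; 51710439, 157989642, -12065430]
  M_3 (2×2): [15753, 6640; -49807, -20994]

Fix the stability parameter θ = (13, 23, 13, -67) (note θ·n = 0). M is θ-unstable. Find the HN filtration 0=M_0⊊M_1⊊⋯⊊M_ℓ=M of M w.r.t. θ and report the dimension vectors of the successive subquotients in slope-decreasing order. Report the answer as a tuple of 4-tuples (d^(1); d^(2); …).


Interval decomposition of M: I[1,1], I[1,4]^2, I[2,2].
HN type (ℓ=3): μ^(1)=23; μ^(2)=13; μ^(3)=-9/2

((0, 1, 0, 0); (1, 0, 0, 0); (2, 2, 2, 2))


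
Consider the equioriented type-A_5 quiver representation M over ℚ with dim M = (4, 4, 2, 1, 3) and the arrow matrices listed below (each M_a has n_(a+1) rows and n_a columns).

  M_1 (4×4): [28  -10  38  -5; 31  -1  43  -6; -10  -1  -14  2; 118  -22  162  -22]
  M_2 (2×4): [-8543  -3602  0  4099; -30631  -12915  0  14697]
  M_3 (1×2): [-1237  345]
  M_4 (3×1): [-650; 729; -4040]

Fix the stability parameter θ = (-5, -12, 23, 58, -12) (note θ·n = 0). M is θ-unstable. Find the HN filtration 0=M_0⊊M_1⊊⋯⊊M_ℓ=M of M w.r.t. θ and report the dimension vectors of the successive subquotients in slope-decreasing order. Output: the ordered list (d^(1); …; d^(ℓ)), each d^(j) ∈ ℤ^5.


Barcode: M ≅ I[1,1], I[1,2], I[1,3], I[1,5], I[2,2], I[5,5]^2. HN layers by μ_θ (4 steps, strictly decreasing):
  μ^(1)=23; μ^(2)=-5; μ^(3)=-17/2; μ^(4)=-12

((0, 0, 2, 1, 1); (1, 0, 0, 0, 0); (3, 3, 0, 0, 0); (0, 1, 0, 0, 2))


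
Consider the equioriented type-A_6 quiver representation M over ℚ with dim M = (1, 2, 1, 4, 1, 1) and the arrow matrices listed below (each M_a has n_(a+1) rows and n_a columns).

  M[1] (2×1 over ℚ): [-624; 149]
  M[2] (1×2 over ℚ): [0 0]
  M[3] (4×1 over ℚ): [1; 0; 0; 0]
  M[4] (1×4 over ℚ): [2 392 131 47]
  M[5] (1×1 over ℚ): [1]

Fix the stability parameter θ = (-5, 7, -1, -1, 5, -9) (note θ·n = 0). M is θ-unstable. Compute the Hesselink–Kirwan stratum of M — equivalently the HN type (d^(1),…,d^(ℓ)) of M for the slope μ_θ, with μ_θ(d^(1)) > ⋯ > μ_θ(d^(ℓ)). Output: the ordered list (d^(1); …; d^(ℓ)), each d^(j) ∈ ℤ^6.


Interval decomposition of M: I[1,2], I[2,2], I[3,6], I[4,4]^3.
HN type (ℓ=4): μ^(1)=7; μ^(2)=-1; μ^(3)=-3/2; μ^(4)=-5

((0, 2, 0, 0, 0, 0); (0, 0, 0, 3, 0, 0); (0, 0, 1, 1, 1, 1); (1, 0, 0, 0, 0, 0))


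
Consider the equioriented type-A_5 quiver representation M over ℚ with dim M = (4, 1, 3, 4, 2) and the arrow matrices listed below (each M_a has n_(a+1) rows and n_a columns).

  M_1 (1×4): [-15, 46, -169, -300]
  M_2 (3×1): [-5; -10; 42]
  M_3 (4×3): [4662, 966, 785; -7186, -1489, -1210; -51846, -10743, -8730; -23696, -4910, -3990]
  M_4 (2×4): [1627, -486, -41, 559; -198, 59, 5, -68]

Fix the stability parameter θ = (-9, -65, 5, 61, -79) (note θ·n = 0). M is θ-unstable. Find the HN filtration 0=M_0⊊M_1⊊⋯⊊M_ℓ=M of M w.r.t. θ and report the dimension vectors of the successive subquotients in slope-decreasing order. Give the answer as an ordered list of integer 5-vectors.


Interval decomposition of M: I[1,1]^3, I[1,3], I[3,4], I[3,5], I[4,4], I[4,5].
HN type (ℓ=5): μ^(1)=61; μ^(2)=5; μ^(3)=-13/3; μ^(4)=-9; μ^(5)=-37

((0, 0, 0, 2, 0); (0, 0, 2, 0, 0); (0, 0, 1, 1, 1); (3, 0, 0, 1, 1); (1, 1, 0, 0, 0))


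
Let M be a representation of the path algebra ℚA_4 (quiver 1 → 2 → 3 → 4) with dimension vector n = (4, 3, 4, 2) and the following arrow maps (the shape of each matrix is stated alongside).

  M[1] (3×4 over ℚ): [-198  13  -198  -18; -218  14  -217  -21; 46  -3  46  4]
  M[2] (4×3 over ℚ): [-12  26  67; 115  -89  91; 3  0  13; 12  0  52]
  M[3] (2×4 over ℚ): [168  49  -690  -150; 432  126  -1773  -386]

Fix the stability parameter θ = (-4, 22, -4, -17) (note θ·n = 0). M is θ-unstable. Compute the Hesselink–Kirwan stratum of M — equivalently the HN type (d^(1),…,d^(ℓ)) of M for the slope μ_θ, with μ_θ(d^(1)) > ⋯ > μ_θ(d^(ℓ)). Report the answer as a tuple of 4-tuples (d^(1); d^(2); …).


Barcode: M ≅ I[1,1], I[1,3], I[1,4]^2, I[3,3]. HN layers by μ_θ (3 steps, strictly decreasing):
  μ^(1)=9; μ^(2)=1/3; μ^(3)=-4

((0, 1, 1, 0); (0, 2, 2, 2); (4, 0, 1, 0))


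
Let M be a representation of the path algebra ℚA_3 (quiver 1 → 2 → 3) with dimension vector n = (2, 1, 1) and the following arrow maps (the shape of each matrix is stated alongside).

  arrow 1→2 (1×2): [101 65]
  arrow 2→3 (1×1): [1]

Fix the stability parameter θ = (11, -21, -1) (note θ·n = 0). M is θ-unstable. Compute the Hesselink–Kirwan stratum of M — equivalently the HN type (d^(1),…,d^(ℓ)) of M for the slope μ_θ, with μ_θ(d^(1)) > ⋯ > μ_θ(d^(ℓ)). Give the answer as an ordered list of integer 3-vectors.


Via rank(M_{q-1}∘⋯∘M_p): M ≅ I[1,1], I[1,3].
μ_θ-semistable layers: μ^(1)=11; μ^(2)=-1; μ^(3)=-5

((1, 0, 0); (0, 0, 1); (1, 1, 0))


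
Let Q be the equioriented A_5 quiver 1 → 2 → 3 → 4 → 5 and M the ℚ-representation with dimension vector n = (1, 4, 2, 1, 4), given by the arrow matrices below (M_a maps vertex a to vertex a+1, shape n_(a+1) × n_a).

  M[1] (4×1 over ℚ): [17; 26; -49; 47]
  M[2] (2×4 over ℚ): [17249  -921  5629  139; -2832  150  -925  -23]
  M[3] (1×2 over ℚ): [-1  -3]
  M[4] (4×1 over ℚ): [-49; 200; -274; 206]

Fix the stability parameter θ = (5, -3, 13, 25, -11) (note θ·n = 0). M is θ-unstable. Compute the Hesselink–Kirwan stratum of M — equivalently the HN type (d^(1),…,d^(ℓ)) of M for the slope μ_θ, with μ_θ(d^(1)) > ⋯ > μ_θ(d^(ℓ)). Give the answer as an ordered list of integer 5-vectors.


Interval decomposition of M: I[1,5], I[2,2]^2, I[2,3], I[5,5]^3.
HN type (ℓ=5): μ^(1)=13; μ^(2)=9; μ^(3)=1; μ^(4)=-3; μ^(5)=-11

((0, 0, 1, 0, 0); (0, 0, 1, 1, 1); (1, 1, 0, 0, 0); (0, 3, 0, 0, 0); (0, 0, 0, 0, 3))


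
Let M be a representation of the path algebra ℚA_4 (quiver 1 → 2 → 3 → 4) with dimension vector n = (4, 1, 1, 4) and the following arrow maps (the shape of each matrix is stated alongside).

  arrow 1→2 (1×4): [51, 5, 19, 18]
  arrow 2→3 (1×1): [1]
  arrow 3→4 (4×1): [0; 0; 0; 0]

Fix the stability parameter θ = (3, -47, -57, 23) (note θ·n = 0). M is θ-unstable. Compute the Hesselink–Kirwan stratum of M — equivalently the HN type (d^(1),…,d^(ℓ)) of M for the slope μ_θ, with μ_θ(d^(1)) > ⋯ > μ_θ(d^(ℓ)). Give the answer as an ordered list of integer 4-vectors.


Via rank(M_{q-1}∘⋯∘M_p): M ≅ I[1,1]^3, I[1,3], I[4,4]^4.
μ_θ-semistable layers: μ^(1)=23; μ^(2)=3; μ^(3)=-101/3

((0, 0, 0, 4); (3, 0, 0, 0); (1, 1, 1, 0))


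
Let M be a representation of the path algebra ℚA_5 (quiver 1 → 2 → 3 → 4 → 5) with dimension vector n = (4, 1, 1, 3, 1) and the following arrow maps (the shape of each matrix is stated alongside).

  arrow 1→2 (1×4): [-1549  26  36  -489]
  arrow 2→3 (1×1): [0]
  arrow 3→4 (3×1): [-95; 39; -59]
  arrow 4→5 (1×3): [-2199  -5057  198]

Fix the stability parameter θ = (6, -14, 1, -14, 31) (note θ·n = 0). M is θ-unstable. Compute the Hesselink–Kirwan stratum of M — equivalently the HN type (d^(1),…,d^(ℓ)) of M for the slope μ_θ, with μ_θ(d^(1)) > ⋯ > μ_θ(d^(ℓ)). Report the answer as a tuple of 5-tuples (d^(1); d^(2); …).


Interval decomposition of M: I[1,1]^3, I[1,2], I[3,4], I[4,4], I[4,5].
HN type (ℓ=5): μ^(1)=31; μ^(2)=6; μ^(3)=-4; μ^(4)=-13/2; μ^(5)=-14

((0, 0, 0, 0, 1); (3, 0, 0, 0, 0); (1, 1, 0, 0, 0); (0, 0, 1, 1, 0); (0, 0, 0, 2, 0))


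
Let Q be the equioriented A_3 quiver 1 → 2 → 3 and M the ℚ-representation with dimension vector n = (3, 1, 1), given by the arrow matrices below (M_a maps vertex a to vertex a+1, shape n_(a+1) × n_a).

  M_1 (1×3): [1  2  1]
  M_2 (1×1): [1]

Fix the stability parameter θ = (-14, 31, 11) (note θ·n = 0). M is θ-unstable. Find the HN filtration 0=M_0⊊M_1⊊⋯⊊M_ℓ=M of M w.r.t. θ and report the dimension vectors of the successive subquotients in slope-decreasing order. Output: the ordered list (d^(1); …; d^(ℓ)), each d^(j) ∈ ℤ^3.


Via rank(M_{q-1}∘⋯∘M_p): M ≅ I[1,1]^2, I[1,3].
μ_θ-semistable layers: μ^(1)=21; μ^(2)=-14

((0, 1, 1); (3, 0, 0))


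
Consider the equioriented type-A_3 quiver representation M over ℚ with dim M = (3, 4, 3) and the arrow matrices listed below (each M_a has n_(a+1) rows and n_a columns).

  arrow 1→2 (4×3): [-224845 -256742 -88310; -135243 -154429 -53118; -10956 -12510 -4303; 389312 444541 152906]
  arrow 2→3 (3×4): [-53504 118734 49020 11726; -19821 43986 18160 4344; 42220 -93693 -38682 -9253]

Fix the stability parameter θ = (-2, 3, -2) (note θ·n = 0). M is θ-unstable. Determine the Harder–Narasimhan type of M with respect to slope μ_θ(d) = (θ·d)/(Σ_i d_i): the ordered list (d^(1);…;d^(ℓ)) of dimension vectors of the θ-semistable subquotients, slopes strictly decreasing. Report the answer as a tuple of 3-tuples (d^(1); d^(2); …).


Barcode: M ≅ I[1,2]^2, I[1,3], I[2,3], I[3,3]. HN layers by μ_θ (3 steps, strictly decreasing):
  μ^(1)=3; μ^(2)=1/2; μ^(3)=-2

((0, 2, 0); (0, 2, 2); (3, 0, 1))


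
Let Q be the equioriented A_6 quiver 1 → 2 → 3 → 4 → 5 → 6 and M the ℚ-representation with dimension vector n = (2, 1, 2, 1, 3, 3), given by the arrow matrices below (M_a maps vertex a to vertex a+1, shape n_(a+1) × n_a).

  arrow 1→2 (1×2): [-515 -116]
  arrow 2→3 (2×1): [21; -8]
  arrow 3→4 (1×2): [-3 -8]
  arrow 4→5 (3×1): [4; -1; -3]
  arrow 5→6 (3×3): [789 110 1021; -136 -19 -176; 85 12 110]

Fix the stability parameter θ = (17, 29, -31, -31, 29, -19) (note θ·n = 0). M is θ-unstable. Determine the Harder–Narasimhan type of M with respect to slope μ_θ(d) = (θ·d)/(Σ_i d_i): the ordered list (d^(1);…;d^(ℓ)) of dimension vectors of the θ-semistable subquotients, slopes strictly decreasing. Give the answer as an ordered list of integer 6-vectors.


Via rank(M_{q-1}∘⋯∘M_p): M ≅ I[1,1], I[1,6], I[3,3], I[5,6]^2.
μ_θ-semistable layers: μ^(1)=17; μ^(2)=5; μ^(3)=-4; μ^(4)=-31

((1, 0, 0, 0, 0, 0); (0, 0, 0, 0, 3, 3); (1, 1, 1, 1, 0, 0); (0, 0, 1, 0, 0, 0))


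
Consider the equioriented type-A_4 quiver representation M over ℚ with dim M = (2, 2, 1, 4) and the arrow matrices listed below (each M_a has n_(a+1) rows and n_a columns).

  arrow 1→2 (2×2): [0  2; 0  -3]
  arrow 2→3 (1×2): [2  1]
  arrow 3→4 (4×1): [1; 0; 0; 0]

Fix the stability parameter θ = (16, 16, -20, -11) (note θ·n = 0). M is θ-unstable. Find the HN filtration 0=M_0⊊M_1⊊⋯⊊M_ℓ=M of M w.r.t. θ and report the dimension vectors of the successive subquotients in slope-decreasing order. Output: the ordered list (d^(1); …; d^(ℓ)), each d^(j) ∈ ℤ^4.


Via rank(M_{q-1}∘⋯∘M_p): M ≅ I[1,1], I[1,4], I[2,2], I[4,4]^3.
μ_θ-semistable layers: μ^(1)=16; μ^(2)=1/4; μ^(3)=-11

((1, 1, 0, 0); (1, 1, 1, 1); (0, 0, 0, 3))


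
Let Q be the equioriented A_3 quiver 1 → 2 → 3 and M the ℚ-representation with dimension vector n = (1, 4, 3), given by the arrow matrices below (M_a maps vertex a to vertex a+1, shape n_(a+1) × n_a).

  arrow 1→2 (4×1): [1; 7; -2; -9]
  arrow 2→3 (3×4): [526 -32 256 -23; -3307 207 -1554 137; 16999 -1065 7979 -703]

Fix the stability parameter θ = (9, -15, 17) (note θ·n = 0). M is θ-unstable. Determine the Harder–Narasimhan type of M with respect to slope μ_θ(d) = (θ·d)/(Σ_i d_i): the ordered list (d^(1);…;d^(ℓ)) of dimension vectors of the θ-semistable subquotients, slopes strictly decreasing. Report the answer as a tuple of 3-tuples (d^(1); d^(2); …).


Via rank(M_{q-1}∘⋯∘M_p): M ≅ I[1,3], I[2,2], I[2,3]^2.
μ_θ-semistable layers: μ^(1)=17; μ^(2)=-3; μ^(3)=-15

((0, 0, 3); (1, 1, 0); (0, 3, 0))


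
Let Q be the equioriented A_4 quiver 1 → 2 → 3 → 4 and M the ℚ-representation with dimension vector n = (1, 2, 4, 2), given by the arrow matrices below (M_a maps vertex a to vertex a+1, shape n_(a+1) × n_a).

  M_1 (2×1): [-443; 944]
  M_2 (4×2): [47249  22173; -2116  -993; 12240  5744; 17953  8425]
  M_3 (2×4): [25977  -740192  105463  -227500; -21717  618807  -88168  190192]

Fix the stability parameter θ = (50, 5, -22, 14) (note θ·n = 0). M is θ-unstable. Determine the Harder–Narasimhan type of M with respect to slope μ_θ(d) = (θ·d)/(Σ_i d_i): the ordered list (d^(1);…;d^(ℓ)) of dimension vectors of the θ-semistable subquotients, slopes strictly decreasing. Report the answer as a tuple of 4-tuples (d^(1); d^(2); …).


Interval decomposition of M: I[1,4], I[2,4], I[3,3]^2.
HN type (ℓ=4): μ^(1)=14; μ^(2)=11; μ^(3)=-17/2; μ^(4)=-22

((0, 0, 0, 2); (1, 1, 1, 0); (0, 1, 1, 0); (0, 0, 2, 0))


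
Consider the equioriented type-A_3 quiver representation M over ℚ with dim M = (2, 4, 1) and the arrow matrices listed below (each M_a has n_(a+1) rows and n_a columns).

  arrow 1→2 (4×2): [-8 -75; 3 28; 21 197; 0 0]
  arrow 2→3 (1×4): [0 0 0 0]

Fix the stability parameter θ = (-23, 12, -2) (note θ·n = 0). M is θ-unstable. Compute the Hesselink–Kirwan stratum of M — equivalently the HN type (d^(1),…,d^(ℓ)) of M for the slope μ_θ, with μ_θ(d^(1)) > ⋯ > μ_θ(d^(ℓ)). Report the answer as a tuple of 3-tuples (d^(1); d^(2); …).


Via rank(M_{q-1}∘⋯∘M_p): M ≅ I[1,2]^2, I[2,2]^2, I[3,3].
μ_θ-semistable layers: μ^(1)=12; μ^(2)=-2; μ^(3)=-23

((0, 4, 0); (0, 0, 1); (2, 0, 0))


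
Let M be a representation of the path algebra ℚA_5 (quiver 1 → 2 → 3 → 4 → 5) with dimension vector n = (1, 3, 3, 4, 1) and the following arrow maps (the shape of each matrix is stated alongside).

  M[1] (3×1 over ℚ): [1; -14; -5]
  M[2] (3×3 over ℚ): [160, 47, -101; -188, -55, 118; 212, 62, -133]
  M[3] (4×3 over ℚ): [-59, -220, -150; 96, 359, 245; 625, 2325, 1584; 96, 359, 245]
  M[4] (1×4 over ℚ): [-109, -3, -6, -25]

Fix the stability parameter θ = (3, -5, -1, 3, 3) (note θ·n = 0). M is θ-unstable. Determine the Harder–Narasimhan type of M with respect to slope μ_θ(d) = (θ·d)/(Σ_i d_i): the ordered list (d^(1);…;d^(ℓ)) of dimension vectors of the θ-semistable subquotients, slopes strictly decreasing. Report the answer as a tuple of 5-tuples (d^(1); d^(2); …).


Interval decomposition of M: I[1,5], I[2,2], I[2,4], I[3,4], I[4,4].
HN type (ℓ=3): μ^(1)=3; μ^(2)=-1; μ^(3)=-5

((0, 0, 0, 4, 1); (1, 1, 3, 0, 0); (0, 2, 0, 0, 0))


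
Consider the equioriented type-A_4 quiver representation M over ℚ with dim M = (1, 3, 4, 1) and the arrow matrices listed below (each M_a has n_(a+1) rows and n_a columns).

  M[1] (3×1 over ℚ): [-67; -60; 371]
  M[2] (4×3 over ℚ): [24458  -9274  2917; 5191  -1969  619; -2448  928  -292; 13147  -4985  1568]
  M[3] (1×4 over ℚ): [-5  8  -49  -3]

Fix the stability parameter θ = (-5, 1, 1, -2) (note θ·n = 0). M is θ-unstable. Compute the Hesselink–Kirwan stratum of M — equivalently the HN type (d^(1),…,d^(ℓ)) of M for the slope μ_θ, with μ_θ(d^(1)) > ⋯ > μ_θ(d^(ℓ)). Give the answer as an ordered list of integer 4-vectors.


Interval decomposition of M: I[1,4], I[2,2], I[2,3], I[3,3]^2.
HN type (ℓ=3): μ^(1)=1; μ^(2)=0; μ^(3)=-5

((0, 2, 3, 0); (0, 1, 1, 1); (1, 0, 0, 0))


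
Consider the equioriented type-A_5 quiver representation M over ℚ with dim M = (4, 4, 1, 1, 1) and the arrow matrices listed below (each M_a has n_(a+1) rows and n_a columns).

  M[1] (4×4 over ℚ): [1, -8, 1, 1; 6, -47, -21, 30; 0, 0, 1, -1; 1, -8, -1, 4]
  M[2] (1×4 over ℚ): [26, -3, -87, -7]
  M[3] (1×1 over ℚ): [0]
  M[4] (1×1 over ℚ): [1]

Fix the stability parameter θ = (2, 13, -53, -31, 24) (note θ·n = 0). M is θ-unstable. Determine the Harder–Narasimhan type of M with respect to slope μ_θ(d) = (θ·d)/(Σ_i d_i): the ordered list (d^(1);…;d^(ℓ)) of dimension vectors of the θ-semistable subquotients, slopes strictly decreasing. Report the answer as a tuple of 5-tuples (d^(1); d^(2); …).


Via rank(M_{q-1}∘⋯∘M_p): M ≅ I[1,2]^3, I[1,3], I[4,5].
μ_θ-semistable layers: μ^(1)=24; μ^(2)=13; μ^(3)=2; μ^(4)=-38/3; μ^(5)=-31

((0, 0, 0, 0, 1); (0, 3, 0, 0, 0); (3, 0, 0, 0, 0); (1, 1, 1, 0, 0); (0, 0, 0, 1, 0))


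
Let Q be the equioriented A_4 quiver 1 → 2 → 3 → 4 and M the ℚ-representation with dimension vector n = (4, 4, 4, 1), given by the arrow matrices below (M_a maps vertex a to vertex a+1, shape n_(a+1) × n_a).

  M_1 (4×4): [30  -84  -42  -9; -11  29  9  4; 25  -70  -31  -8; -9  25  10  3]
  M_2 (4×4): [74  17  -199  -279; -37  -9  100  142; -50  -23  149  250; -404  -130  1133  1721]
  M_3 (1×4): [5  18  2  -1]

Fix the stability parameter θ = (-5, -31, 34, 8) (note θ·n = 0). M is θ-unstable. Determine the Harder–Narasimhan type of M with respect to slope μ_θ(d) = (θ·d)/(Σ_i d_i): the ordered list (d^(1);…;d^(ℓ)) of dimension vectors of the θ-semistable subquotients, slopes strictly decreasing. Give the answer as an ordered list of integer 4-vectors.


Interval decomposition of M: I[1,3]^3, I[1,4].
HN type (ℓ=3): μ^(1)=34; μ^(2)=21; μ^(3)=-18

((0, 0, 3, 0); (0, 0, 1, 1); (4, 4, 0, 0))


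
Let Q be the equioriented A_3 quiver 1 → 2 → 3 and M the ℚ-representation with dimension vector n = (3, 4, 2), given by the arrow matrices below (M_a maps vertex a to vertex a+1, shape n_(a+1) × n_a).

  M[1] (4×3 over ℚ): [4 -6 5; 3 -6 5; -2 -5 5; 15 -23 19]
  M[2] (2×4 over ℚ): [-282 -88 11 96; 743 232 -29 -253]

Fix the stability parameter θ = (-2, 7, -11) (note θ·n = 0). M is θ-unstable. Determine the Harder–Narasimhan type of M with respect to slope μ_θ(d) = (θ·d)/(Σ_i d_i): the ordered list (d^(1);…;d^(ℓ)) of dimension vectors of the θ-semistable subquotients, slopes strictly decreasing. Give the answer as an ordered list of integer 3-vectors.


Via rank(M_{q-1}∘⋯∘M_p): M ≅ I[1,2], I[1,3]^2, I[2,2].
μ_θ-semistable layers: μ^(1)=7; μ^(2)=-2

((0, 2, 0); (3, 2, 2))


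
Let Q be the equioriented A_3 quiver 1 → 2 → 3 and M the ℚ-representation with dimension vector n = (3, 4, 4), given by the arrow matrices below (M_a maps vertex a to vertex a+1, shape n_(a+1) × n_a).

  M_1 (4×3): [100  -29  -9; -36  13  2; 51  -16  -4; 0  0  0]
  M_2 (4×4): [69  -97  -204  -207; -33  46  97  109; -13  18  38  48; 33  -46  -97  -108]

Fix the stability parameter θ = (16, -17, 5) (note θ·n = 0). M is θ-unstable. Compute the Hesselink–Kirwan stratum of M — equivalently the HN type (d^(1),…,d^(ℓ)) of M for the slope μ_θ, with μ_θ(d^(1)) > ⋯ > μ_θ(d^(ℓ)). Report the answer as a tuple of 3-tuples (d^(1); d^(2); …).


Interval decomposition of M: I[1,3]^3, I[2,3].
HN type (ℓ=3): μ^(1)=5; μ^(2)=-1/2; μ^(3)=-17

((0, 0, 4); (3, 3, 0); (0, 1, 0))


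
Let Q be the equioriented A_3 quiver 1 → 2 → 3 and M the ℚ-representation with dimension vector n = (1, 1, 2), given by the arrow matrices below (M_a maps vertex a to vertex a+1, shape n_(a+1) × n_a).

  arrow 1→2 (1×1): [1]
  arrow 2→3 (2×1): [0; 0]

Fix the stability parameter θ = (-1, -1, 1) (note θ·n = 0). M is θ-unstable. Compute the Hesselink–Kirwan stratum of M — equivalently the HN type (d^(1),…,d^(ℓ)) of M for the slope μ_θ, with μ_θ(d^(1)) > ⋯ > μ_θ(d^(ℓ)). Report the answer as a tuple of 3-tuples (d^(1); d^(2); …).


Via rank(M_{q-1}∘⋯∘M_p): M ≅ I[1,2], I[3,3]^2.
μ_θ-semistable layers: μ^(1)=1; μ^(2)=-1

((0, 0, 2); (1, 1, 0))


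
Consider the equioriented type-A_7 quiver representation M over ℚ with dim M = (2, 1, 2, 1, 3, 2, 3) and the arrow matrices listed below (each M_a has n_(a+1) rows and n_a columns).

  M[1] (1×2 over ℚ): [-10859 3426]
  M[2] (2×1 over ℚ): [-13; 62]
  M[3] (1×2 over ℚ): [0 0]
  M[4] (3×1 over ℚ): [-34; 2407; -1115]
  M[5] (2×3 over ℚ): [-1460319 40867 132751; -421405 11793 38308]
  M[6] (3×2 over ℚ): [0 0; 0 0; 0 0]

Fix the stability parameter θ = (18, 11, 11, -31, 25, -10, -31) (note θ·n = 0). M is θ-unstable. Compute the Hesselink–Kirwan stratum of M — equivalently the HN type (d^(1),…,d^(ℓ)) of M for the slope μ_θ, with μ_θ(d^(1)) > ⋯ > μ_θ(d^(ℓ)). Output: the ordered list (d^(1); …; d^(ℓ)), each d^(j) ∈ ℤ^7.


Interval decomposition of M: I[1,1], I[1,3], I[3,3], I[4,6], I[5,5], I[5,6], I[7,7]^3.
HN type (ℓ=6): μ^(1)=25; μ^(2)=18; μ^(3)=40/3; μ^(4)=11; μ^(5)=15/2; μ^(6)=-31

((0, 0, 0, 0, 1, 0, 0); (1, 0, 0, 0, 0, 0, 0); (1, 1, 1, 0, 0, 0, 0); (0, 0, 1, 0, 0, 0, 0); (0, 0, 0, 0, 2, 2, 0); (0, 0, 0, 1, 0, 0, 3))


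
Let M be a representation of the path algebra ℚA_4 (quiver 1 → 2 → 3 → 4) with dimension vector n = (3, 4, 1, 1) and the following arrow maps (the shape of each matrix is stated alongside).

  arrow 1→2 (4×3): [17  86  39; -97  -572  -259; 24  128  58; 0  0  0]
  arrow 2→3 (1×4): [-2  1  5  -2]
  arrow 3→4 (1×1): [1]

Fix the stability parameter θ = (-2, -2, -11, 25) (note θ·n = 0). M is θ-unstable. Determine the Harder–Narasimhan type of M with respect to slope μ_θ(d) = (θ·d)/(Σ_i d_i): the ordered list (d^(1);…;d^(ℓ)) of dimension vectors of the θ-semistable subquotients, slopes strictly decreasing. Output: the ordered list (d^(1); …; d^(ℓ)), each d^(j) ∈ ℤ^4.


Via rank(M_{q-1}∘⋯∘M_p): M ≅ I[1,2]^2, I[1,4], I[2,2].
μ_θ-semistable layers: μ^(1)=25; μ^(2)=-2; μ^(3)=-5

((0, 0, 0, 1); (2, 3, 0, 0); (1, 1, 1, 0))


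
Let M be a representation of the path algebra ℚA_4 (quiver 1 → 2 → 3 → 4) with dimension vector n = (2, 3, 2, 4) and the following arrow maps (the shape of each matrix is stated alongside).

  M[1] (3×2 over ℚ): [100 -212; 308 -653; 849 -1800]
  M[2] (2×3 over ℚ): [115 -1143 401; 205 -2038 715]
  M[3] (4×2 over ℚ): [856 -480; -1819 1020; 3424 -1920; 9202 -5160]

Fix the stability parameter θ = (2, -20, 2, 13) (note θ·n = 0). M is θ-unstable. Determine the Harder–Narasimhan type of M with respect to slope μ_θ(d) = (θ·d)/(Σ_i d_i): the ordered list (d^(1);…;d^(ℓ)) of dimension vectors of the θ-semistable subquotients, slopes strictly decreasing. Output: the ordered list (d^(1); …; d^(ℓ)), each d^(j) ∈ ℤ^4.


Via rank(M_{q-1}∘⋯∘M_p): M ≅ I[1,3], I[1,4], I[2,2], I[4,4]^3.
μ_θ-semistable layers: μ^(1)=13; μ^(2)=2; μ^(3)=-9; μ^(4)=-20

((0, 0, 0, 4); (0, 0, 2, 0); (2, 2, 0, 0); (0, 1, 0, 0))


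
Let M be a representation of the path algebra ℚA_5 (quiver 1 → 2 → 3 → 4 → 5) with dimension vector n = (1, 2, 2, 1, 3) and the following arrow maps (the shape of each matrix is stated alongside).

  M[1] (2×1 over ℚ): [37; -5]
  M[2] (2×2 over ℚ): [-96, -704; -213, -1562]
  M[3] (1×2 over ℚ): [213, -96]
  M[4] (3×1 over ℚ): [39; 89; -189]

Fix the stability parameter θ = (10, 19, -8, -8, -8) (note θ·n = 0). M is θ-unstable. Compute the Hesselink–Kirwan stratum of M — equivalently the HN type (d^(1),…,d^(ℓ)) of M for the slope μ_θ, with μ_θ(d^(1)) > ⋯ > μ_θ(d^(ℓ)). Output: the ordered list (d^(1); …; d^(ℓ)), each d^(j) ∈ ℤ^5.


Barcode: M ≅ I[1,3], I[2,2], I[3,5], I[5,5]^2. HN layers by μ_θ (3 steps, strictly decreasing):
  μ^(1)=19; μ^(2)=7; μ^(3)=-8

((0, 1, 0, 0, 0); (1, 1, 1, 0, 0); (0, 0, 1, 1, 3))


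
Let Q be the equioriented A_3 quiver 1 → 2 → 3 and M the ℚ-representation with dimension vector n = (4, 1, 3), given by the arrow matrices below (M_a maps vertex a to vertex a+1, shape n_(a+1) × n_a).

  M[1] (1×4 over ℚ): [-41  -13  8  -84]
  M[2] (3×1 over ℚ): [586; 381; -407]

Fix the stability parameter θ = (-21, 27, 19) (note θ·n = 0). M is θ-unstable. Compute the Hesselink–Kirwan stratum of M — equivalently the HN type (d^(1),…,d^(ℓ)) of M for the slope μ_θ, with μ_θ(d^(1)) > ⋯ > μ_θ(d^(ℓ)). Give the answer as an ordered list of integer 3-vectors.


Barcode: M ≅ I[1,1]^3, I[1,3], I[3,3]^2. HN layers by μ_θ (3 steps, strictly decreasing):
  μ^(1)=23; μ^(2)=19; μ^(3)=-21

((0, 1, 1); (0, 0, 2); (4, 0, 0))


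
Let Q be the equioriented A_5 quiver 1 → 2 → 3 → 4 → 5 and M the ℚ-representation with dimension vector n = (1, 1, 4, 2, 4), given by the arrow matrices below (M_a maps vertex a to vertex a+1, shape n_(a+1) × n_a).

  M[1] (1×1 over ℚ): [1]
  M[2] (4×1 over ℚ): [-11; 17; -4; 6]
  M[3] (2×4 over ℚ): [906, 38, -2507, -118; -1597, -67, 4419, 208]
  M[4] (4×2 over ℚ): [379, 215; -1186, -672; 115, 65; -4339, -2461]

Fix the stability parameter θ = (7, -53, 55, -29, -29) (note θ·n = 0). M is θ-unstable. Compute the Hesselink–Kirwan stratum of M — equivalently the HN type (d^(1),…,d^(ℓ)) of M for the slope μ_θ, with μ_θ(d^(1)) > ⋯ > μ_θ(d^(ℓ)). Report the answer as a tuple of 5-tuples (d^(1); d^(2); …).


Interval decomposition of M: I[1,3], I[3,3], I[3,5]^2, I[5,5]^2.
HN type (ℓ=4): μ^(1)=55; μ^(2)=-1; μ^(3)=-23; μ^(4)=-29

((0, 0, 2, 0, 0); (0, 0, 2, 2, 2); (1, 1, 0, 0, 0); (0, 0, 0, 0, 2))


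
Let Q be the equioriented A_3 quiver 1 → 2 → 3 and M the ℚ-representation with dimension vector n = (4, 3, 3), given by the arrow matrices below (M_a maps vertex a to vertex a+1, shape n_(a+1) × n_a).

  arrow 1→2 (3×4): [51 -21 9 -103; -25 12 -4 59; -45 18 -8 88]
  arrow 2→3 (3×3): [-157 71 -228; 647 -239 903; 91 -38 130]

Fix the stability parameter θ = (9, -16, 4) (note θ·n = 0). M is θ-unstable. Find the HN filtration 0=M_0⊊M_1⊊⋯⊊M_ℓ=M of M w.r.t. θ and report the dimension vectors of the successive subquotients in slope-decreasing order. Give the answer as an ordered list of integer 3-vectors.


Via rank(M_{q-1}∘⋯∘M_p): M ≅ I[1,1], I[1,3]^3.
μ_θ-semistable layers: μ^(1)=9; μ^(2)=4; μ^(3)=-7/2

((1, 0, 0); (0, 0, 3); (3, 3, 0))


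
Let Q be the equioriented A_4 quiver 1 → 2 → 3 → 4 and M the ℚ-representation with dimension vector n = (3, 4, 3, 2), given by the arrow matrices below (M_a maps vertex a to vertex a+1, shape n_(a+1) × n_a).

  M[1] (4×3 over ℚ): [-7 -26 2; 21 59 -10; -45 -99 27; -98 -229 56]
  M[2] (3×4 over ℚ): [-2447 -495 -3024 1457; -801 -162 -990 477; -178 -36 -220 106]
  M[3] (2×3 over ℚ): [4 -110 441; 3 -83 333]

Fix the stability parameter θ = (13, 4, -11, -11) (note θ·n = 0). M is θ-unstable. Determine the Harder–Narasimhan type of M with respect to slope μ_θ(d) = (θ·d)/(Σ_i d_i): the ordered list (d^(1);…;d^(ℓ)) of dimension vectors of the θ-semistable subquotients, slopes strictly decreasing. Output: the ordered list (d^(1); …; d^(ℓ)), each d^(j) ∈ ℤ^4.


Interval decomposition of M: I[1,2]^2, I[1,4], I[2,3], I[3,4].
HN type (ℓ=4): μ^(1)=17/2; μ^(2)=-5/4; μ^(3)=-7/2; μ^(4)=-11

((2, 2, 0, 0); (1, 1, 1, 1); (0, 1, 1, 0); (0, 0, 1, 1))


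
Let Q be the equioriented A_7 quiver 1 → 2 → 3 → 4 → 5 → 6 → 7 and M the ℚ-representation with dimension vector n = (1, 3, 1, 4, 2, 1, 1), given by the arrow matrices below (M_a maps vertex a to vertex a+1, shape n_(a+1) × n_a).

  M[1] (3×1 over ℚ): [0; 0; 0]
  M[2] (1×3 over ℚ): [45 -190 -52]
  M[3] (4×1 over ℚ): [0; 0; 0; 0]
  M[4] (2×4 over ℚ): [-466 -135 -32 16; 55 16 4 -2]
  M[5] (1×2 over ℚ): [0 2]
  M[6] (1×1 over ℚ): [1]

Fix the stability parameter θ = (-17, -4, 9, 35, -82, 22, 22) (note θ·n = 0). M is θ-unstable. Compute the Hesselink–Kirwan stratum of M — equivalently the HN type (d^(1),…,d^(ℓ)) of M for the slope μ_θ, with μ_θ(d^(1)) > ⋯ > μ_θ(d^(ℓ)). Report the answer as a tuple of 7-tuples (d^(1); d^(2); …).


Via rank(M_{q-1}∘⋯∘M_p): M ≅ I[1,1], I[2,2]^2, I[2,3], I[4,4]^2, I[4,5], I[4,7].
μ_θ-semistable layers: μ^(1)=35; μ^(2)=22; μ^(3)=9; μ^(4)=-4; μ^(5)=-17; μ^(6)=-47/2

((0, 0, 0, 2, 0, 0, 0); (0, 0, 0, 0, 0, 1, 1); (0, 0, 1, 0, 0, 0, 0); (0, 3, 0, 0, 0, 0, 0); (1, 0, 0, 0, 0, 0, 0); (0, 0, 0, 2, 2, 0, 0))


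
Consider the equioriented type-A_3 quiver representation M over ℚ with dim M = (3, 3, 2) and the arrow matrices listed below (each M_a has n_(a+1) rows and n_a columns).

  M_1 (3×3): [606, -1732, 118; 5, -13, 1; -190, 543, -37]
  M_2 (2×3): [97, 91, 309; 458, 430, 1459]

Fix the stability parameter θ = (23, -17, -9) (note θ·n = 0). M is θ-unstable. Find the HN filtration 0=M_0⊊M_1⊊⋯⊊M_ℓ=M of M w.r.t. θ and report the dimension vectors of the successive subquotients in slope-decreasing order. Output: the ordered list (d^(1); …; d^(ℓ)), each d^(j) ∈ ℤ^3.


Via rank(M_{q-1}∘⋯∘M_p): M ≅ I[1,2], I[1,3]^2.
μ_θ-semistable layers: μ^(1)=3; μ^(2)=-1

((1, 1, 0); (2, 2, 2))


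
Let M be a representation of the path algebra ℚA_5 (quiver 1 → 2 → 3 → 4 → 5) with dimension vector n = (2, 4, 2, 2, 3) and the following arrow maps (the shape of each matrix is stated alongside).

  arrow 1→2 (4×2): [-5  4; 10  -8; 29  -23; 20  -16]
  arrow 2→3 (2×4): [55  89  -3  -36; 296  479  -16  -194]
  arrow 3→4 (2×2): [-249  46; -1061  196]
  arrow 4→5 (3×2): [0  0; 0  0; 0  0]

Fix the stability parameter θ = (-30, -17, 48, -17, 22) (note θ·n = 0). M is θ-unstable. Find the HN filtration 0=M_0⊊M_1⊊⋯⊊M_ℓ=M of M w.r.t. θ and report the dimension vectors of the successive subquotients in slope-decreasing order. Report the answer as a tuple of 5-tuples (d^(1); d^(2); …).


Interval decomposition of M: I[1,4]^2, I[2,2]^2, I[5,5]^3.
HN type (ℓ=4): μ^(1)=22; μ^(2)=31/2; μ^(3)=-17; μ^(4)=-30

((0, 0, 0, 0, 3); (0, 0, 2, 2, 0); (0, 4, 0, 0, 0); (2, 0, 0, 0, 0))


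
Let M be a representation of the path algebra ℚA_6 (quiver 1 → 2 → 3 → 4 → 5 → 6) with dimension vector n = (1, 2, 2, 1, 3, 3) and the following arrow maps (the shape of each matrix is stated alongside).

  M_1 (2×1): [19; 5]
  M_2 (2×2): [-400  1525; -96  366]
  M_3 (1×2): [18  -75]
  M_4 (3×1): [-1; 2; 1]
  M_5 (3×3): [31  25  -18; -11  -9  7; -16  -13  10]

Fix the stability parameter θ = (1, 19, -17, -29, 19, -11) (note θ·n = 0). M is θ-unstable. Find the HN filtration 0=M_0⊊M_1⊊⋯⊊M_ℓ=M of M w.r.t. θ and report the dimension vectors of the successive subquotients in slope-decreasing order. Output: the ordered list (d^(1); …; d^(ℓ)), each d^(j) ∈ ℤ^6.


Barcode: M ≅ I[1,3], I[2,2], I[3,6], I[5,6]^2. HN layers by μ_θ (4 steps, strictly decreasing):
  μ^(1)=19; μ^(2)=4; μ^(3)=1; μ^(4)=-23

((0, 1, 0, 0, 0, 0); (0, 0, 0, 0, 3, 3); (1, 1, 1, 0, 0, 0); (0, 0, 1, 1, 0, 0))


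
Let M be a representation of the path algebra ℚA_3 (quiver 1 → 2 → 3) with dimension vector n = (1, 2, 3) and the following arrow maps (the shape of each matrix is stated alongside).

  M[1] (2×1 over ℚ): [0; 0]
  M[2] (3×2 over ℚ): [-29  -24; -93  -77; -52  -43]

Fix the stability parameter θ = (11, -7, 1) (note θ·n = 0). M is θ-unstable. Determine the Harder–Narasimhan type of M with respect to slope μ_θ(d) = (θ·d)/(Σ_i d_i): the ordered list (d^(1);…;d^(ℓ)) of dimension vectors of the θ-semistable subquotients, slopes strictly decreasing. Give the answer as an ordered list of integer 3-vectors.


Interval decomposition of M: I[1,1], I[2,3]^2, I[3,3].
HN type (ℓ=3): μ^(1)=11; μ^(2)=1; μ^(3)=-7

((1, 0, 0); (0, 0, 3); (0, 2, 0))


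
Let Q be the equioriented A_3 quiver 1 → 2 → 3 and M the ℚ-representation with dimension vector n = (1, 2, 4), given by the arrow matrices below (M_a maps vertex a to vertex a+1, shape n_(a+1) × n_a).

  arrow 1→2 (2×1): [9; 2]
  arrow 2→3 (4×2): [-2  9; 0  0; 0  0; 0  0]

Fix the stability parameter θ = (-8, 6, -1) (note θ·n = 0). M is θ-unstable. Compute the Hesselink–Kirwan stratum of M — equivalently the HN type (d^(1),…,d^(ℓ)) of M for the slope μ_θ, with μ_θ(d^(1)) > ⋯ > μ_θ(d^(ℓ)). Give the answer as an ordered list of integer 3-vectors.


Barcode: M ≅ I[1,2], I[2,3], I[3,3]^3. HN layers by μ_θ (4 steps, strictly decreasing):
  μ^(1)=6; μ^(2)=5/2; μ^(3)=-1; μ^(4)=-8

((0, 1, 0); (0, 1, 1); (0, 0, 3); (1, 0, 0))


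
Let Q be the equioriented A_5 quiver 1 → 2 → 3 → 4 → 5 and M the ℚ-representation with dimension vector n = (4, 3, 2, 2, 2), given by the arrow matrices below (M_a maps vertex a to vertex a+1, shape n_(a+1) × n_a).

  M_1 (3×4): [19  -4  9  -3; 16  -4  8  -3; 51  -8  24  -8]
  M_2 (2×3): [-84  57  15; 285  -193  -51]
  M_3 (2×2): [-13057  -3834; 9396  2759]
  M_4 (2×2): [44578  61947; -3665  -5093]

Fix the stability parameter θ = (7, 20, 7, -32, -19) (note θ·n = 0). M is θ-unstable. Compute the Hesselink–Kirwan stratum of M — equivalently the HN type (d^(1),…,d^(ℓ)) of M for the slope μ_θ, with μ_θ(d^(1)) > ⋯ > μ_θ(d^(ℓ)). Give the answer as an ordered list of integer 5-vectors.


Via rank(M_{q-1}∘⋯∘M_p): M ≅ I[1,1], I[1,2], I[1,5]^2.
μ_θ-semistable layers: μ^(1)=20; μ^(2)=7; μ^(3)=-17/5

((0, 1, 0, 0, 0); (2, 0, 0, 0, 0); (2, 2, 2, 2, 2))


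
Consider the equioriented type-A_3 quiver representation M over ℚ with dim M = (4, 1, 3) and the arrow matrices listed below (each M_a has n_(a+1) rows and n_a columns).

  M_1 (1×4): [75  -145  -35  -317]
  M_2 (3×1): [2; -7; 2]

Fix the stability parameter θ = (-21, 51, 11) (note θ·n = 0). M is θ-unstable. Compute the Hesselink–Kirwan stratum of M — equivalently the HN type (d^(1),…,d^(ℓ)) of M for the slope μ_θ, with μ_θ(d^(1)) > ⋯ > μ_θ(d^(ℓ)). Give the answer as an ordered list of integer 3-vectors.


Via rank(M_{q-1}∘⋯∘M_p): M ≅ I[1,1]^3, I[1,3], I[3,3]^2.
μ_θ-semistable layers: μ^(1)=31; μ^(2)=11; μ^(3)=-21

((0, 1, 1); (0, 0, 2); (4, 0, 0))


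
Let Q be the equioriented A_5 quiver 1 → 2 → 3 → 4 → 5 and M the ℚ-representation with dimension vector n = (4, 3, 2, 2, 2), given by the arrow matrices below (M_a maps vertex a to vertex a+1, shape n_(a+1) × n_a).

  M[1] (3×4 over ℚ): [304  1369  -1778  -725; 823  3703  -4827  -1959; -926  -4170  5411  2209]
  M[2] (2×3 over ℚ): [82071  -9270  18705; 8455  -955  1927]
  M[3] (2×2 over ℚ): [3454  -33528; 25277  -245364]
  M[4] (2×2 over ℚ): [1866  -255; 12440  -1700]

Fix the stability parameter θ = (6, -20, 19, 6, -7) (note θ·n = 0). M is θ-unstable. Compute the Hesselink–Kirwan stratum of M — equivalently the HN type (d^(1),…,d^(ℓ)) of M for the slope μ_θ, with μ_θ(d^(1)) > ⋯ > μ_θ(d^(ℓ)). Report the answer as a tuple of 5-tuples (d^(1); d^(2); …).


Via rank(M_{q-1}∘⋯∘M_p): M ≅ I[1,1], I[1,2], I[1,3], I[1,5], I[4,4], I[5,5].
μ_θ-semistable layers: μ^(1)=19; μ^(2)=6; μ^(3)=-7

((0, 0, 1, 0, 0); (1, 0, 1, 2, 1); (3, 3, 0, 0, 1))


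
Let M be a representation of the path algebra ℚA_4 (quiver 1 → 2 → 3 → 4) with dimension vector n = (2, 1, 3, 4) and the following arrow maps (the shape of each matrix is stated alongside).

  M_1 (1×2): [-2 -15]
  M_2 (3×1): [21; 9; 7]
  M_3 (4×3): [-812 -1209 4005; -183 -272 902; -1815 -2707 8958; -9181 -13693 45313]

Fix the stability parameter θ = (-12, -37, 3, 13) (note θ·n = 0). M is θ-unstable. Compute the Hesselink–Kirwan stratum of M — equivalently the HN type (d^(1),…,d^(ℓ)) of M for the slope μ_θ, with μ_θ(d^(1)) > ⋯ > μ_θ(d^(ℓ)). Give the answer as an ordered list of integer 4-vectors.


Via rank(M_{q-1}∘⋯∘M_p): M ≅ I[1,1], I[1,4], I[3,4]^2, I[4,4].
μ_θ-semistable layers: μ^(1)=13; μ^(2)=3; μ^(3)=-12; μ^(4)=-49/2

((0, 0, 0, 4); (0, 0, 3, 0); (1, 0, 0, 0); (1, 1, 0, 0))


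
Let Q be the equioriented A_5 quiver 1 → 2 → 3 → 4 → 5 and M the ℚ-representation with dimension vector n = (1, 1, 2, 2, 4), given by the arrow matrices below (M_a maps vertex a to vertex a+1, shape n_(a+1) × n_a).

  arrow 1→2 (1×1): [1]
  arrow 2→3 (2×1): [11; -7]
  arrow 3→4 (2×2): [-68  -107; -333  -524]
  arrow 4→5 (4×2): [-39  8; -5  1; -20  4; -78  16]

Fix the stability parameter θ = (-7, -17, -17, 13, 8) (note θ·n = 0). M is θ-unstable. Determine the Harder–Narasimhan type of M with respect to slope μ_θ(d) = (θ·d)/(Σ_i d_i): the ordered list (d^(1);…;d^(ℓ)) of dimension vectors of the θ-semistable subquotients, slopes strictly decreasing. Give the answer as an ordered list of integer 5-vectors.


Via rank(M_{q-1}∘⋯∘M_p): M ≅ I[1,5], I[3,5], I[5,5]^2.
μ_θ-semistable layers: μ^(1)=21/2; μ^(2)=8; μ^(3)=-41/3; μ^(4)=-17

((0, 0, 0, 2, 2); (0, 0, 0, 0, 2); (1, 1, 1, 0, 0); (0, 0, 1, 0, 0))
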